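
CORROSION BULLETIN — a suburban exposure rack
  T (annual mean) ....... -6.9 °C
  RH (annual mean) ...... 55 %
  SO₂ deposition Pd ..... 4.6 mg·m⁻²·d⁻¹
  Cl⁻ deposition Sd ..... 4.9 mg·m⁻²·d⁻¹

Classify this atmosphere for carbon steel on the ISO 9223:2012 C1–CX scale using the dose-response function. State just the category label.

carbon steel: T≤10 °C ⇒ hinge +0.150·(-6.9−10) = -2.5350
  sulphur-dioxide contribution → 0.932 μm/a
  chloride contribution → 1.273 μm/a
  ⇒ r_corr(carbon steel) = 2.205 μm/a
2.21 μm/a falls in (1.3, 25] for carbon steel → category C2

C2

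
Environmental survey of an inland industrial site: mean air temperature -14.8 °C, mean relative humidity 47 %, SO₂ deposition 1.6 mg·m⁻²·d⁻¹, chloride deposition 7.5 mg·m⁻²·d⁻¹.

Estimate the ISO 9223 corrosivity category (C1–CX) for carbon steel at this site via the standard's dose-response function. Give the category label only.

C1

carbon steel: f(T) = +0.150·(T−10) [T≤10 °C] = -3.7200
  Pd branch = 1.77·Pd^0.52·e^(0.02·RH+f) = 0.1402 μm/a
  Cl⁻ term: 0.102·7.5^0.62·exp(0.033·47+0.04·-14.8) = 0.9282
  r_corr = 0.1402 + 0.9282 = 1.068 μm/a
ISO 9223 Table 2 (carbon steel): 0 < 1.07 ≤ 1.3 μm/a ⇒ C1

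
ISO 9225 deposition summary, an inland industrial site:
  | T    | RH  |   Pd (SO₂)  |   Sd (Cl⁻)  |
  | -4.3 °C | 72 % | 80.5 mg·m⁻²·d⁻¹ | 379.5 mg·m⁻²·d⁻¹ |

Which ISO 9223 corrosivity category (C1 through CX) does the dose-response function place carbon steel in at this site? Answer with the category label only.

C3

carbon steel: temperature factor f = +0.150·(-14.3) = -2.1450
  SO₂ term: 1.77·80.5^0.52·exp(0.02·72-2.1450) = 8.567
  Cl⁻ term: 0.102·379.5^0.62·exp(0.033·72+0.04·-4.3) = 36.72
  sum: 8.567 + 36.72 → r_corr = 45.29 μm/a
45.3 μm/a falls in (25, 50] for carbon steel → category C3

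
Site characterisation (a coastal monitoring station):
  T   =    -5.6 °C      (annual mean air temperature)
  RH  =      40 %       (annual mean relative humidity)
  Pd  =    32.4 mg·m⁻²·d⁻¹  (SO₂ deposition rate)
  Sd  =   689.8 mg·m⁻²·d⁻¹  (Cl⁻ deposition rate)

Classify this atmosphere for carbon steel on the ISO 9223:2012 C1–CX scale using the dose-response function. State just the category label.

carbon steel: f(T) = +0.150·(T−10) [T≤10 °C] = -2.3400
  Pd branch = 1.77·Pd^0.52·e^(0.02·RH+f) = 2.315 μm/a
  Cl⁻ term: 0.102·689.8^0.62·exp(0.033·40+0.04·-5.6) = 17.56
  sum: 2.315 + 17.56 → r_corr = 19.88 μm/a
19.9 μm/a falls in (1.3, 25] for carbon steel → category C2

C2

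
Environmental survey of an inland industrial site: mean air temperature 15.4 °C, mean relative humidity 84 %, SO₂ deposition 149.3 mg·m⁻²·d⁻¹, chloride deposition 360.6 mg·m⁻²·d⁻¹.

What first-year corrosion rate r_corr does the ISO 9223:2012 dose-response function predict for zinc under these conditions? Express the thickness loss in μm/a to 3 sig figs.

zinc: f(T) = -0.071·(T−10) [T>10 °C] = -0.3834
  sulphur-dioxide contribution → 3.791 μm/a
  chloride contribution → 3.638 μm/a
  ⇒ r_corr(zinc) = 7.429 μm/a

r_corr = 7.43 μm/a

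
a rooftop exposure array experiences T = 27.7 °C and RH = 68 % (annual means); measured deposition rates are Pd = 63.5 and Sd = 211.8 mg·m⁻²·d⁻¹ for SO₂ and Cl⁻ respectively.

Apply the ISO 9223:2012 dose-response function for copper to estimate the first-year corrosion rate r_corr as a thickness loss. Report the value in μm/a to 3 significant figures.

r_corr = 2.17 μm/a

copper: T>10 °C ⇒ hinge -0.080·(27.7−10) = -1.4160
  sulphur-dioxide contribution → 0.2091 μm/a
  chloride contribution → 1.956 μm/a
  ⇒ r_corr(copper) = 2.165 μm/a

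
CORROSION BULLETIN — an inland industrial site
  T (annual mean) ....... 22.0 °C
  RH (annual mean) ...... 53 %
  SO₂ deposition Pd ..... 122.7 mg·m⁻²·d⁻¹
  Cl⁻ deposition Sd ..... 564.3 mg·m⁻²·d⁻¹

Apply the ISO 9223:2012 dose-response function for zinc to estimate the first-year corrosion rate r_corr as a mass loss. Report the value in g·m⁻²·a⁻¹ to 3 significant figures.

zinc: temperature factor f = -0.071·(12.0) = -0.8520
  sulphur-dioxide contribution → 0.523 μm/a
  chloride contribution → 6.422 μm/a
  total first-year rate 6.945 μm/a
Convert to mass loss: 6.945 μm/a × 7.14 g/cm³ = 49.59 g·m⁻²·a⁻¹

r_corr = 49.6 g·m⁻²·a⁻¹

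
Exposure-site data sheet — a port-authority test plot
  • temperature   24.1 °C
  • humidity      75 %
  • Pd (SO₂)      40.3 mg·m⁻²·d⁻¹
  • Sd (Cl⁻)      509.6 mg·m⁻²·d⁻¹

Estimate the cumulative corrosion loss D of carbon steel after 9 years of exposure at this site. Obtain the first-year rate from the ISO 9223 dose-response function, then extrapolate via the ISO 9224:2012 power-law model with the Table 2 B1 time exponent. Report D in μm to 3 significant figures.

carbon steel: T>10 °C ⇒ hinge -0.054·(24.1−10) = -0.7614
  sulphur-dioxide contribution → 25.32 μm/a
  chloride contribution → 151.6 μm/a
  total first-year rate 176.9 μm/a
Long-term exponent b (ISO 9224 Table 2, B1) = 0.523
  D(9) = 176.9 × 9^0.523 = 176.9 × 3.156 = 558.2 μm

D(9) = 558 μm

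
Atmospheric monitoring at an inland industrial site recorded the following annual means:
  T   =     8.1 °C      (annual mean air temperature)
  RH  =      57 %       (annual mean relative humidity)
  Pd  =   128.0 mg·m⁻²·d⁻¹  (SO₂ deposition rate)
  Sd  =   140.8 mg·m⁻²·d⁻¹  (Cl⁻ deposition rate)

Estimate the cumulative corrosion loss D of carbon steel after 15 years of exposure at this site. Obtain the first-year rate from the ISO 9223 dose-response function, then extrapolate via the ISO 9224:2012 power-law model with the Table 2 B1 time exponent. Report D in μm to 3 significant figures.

D(15) = 296 μm

carbon steel: f(T) = +0.150·(T−10) [T≤10 °C] = -0.2850
  SO₂ term: 1.77·128.0^0.52·exp(0.02·57-0.2850) = 51.89
  Sd branch = 0.102·Sd^0.62·e^(0.033·RH+0.04·T) = 19.88 μm/a
  r_corr = 51.89 + 19.88 = 71.76 μm/a
ISO 9224: D(t) = r_corr · t^b with b = 0.523 (carbon steel, B1)
  D(15) = 71.76 × 15^0.523 = 71.76 × 4.122 = 295.8 μm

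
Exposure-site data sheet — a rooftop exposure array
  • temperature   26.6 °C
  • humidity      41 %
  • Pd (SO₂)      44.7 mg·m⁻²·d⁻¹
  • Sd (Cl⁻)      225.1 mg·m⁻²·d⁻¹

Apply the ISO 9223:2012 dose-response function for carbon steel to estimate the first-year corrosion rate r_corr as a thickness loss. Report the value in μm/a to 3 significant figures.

carbon steel: temperature factor f = -0.054·(16.6) = -0.8964
  Pd branch = 1.77·Pd^0.52·e^(0.02·RH+f) = 11.83 μm/a
  Cl⁻ term: 0.102·225.1^0.62·exp(0.033·41+0.04·26.6) = 32.87
  r_corr = 11.83 + 32.87 = 44.7 μm/a

r_corr = 44.7 μm/a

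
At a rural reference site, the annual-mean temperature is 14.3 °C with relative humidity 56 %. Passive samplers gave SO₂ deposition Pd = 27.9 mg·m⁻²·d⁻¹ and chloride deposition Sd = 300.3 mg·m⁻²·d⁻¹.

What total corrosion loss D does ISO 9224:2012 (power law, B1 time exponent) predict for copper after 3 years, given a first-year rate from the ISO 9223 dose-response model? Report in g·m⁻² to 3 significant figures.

D(3) = 18.0 g·m⁻²

copper: f(T) = -0.080·(T−10) [T>10 °C] = -0.3440
  SO₂ term: 0.0053·27.9^0.26·exp(0.059·56-0.3440) = 0.243
  Sd branch = 0.01025·Sd^0.27·e^(0.036·RH+0.049·T) = 0.7236 μm/a
  r_corr = 0.243 + 0.7236 = 0.9666 μm/a
Power-law: D(3) = r_corr · 3^0.667
  D(3) = 0.9666 × 3^0.667 = 0.9666 × 2.081 = 2.011 μm
  Mass loss = 2.011 μm × 8.96 g/cm³ = 18.02 g·m⁻²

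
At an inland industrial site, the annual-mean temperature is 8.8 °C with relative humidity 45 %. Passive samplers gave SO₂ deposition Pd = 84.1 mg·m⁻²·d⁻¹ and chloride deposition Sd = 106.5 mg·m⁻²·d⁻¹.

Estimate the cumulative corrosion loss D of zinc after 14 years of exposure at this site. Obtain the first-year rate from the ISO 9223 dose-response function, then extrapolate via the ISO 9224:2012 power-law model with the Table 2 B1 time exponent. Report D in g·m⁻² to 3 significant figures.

zinc: T≤10 °C ⇒ hinge +0.038·(8.8−10) = -0.0456
  sulphur-dioxide contribution → 0.6866 μm/a
  chloride contribution → 0.7583 μm/a
  ⇒ r_corr(zinc) = 1.445 μm/a
ISO 9224: D(t) = r_corr · t^b with b = 0.813 (zinc, B1)
  D(14) = 1.445 × 14^0.813 = 1.445 × 8.547 = 12.35 μm
  Mass loss = 12.35 μm × 7.14 g/cm³ = 88.17 g·m⁻²

D(14) = 88.2 g·m⁻²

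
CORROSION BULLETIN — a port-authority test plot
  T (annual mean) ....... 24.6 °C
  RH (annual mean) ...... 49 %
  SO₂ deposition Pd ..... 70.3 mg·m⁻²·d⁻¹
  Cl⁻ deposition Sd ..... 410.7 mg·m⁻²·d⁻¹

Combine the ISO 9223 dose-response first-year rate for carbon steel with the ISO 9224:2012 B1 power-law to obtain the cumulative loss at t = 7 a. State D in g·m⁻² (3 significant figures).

carbon steel: temperature factor f = -0.054·(14.6) = -0.7884
  sulphur-dioxide contribution → 19.57 μm/a
  chloride contribution → 57.36 μm/a
  total first-year rate 76.93 μm/a
ISO 9224: D(t) = r_corr · t^b with b = 0.523 (carbon steel, B1)
  D(7) = 76.93 × 7^0.523 = 76.93 × 2.767 = 212.8 μm
  Mass loss = 212.8 μm × 7.85 g/cm³ = 1671 g·m⁻²

D(7) = 1.67e+03 g·m⁻²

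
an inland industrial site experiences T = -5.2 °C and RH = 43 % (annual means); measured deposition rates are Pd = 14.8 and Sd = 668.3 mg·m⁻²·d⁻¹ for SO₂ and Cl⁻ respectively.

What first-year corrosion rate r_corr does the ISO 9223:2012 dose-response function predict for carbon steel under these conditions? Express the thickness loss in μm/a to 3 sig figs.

carbon steel: f(T) = +0.150·(T−10) [T≤10 °C] = -2.2800
  SO₂ term: 1.77·14.8^0.52·exp(0.02·43-2.2800) = 1.737
  Sd branch = 0.102·Sd^0.62·e^(0.033·RH+0.04·T) = 19.32 μm/a
  sum: 1.737 + 19.32 → r_corr = 21.06 μm/a

r_corr = 21.1 μm/a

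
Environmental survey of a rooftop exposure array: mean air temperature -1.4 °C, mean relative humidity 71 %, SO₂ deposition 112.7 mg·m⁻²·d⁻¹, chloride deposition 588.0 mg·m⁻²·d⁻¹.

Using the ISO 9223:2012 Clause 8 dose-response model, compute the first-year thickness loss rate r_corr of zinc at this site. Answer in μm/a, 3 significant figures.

zinc: T≤10 °C ⇒ hinge +0.038·(-1.4−10) = -0.4332
  Pd branch = 0.0129·Pd^0.44·e^(0.046·RH+f) = 1.753 μm/a
  Sd branch = 0.0175·Sd^0.57·e^(0.008·RH+0.085·T) = 1.039 μm/a
  r_corr = 1.753 + 1.039 = 2.792 μm/a

r_corr = 2.79 μm/a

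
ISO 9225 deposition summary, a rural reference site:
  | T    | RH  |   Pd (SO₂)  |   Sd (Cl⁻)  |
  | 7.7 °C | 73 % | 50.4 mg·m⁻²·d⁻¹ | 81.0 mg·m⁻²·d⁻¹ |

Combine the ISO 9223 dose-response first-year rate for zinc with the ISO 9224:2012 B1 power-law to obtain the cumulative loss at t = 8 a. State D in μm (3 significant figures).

D(8) = 14.3 μm

zinc: f(T) = +0.038·(T−10) [T≤10 °C] = -0.0874
  sulphur-dioxide contribution → 1.906 μm/a
  chloride contribution → 0.7392 μm/a
  total first-year rate 2.645 μm/a
Long-term exponent b (ISO 9224 Table 2, B1) = 0.813
  D(8) = 2.645 × 8^0.813 = 2.645 × 5.423 = 14.34 μm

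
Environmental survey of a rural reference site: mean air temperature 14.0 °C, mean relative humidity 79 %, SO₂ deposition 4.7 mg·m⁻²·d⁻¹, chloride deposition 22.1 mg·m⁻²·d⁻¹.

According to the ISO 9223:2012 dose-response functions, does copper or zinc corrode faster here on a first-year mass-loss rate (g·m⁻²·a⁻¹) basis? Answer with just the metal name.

copper

copper: temperature factor f = -0.080·(4.0) = -0.3200
  SO₂ term: 0.0053·4.7^0.26·exp(0.059·79-0.3200) = 0.6085
  Cl⁻ term: 0.01025·22.1^0.27·exp(0.036·79+0.049·14.0) = 0.8068
  r_corr = 0.6085 + 0.8068 = 1.415 μm/a
  mass loss = 1.415 μm/a × 8.96 g/cm³ = 12.68 g·m⁻²·a⁻¹
zinc: temperature factor f = -0.071·(4.0) = -0.2840
  SO₂ term: 0.0129·4.7^0.44·exp(0.046·79-0.2840) = 0.7264
  Sd branch = 0.0175·Sd^0.57·e^(0.008·RH+0.085·T) = 0.6319 μm/a
  r_corr = 0.7264 + 0.6319 = 1.358 μm/a
  mass loss = 1.358 μm/a × 7.14 g/cm³ = 9.698 g·m⁻²·a⁻¹
Ordering by g·m⁻²·a⁻¹: copper (12.7) > zinc (9.7)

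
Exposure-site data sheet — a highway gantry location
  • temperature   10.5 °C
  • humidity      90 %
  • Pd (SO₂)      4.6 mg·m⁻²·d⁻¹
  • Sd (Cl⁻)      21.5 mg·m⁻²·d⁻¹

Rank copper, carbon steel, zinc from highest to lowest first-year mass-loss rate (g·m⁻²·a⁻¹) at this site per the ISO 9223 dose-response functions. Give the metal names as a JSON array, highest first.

["carbon steel", "copper", "zinc"]

copper: T>10 °C ⇒ hinge -0.080·(10.5−10) = -0.0400
  sulphur-dioxide contribution → 1.532 μm/a
  chloride contribution → 1.002 μm/a
  total first-year rate 2.535 μm/a
  mass loss = 2.535 μm/a × 8.96 g/cm³ = 22.71 g·m⁻²·a⁻¹
carbon steel: f(T) = -0.054·(T−10) [T>10 °C] = -0.0270
  sulphur-dioxide contribution → 23.05 μm/a
  chloride contribution → 20.28 μm/a
  ⇒ r_corr(carbon steel) = 43.32 μm/a
  mass loss = 43.32 μm/a × 7.85 g/cm³ = 340.1 g·m⁻²·a⁻¹
zinc: f(T) = -0.071·(T−10) [T>10 °C] = -0.0355
  sulphur-dioxide contribution → 1.53 μm/a
  chloride contribution → 0.5045 μm/a
  ⇒ r_corr(zinc) = 2.035 μm/a
  mass loss = 2.035 μm/a × 7.14 g/cm³ = 14.53 g·m⁻²·a⁻¹
Ordering by g·m⁻²·a⁻¹: carbon steel (340) > copper (22.7) > zinc (14.5)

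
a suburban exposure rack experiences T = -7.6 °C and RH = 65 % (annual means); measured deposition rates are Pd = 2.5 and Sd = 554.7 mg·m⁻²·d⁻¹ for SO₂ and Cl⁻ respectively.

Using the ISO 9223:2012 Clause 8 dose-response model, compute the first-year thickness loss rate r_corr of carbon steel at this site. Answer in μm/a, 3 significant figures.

carbon steel: f(T) = +0.150·(T−10) [T≤10 °C] = -2.6400
  SO₂ term: 1.77·2.5^0.52·exp(0.02·65-2.6400) = 0.7464
  Cl⁻ term: 0.102·554.7^0.62·exp(0.033·65+0.04·-7.6) = 32.32
  r_corr = 0.7464 + 32.32 = 33.06 μm/a

r_corr = 33.1 μm/a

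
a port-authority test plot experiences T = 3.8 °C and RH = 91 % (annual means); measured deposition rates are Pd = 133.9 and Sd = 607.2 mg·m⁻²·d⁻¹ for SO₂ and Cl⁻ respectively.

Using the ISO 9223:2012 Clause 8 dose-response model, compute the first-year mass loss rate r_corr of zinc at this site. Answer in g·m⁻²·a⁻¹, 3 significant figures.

zinc: temperature factor f = +0.038·(-6.2) = -0.2356
  SO₂ term: 0.0129·133.9^0.44·exp(0.046·91-0.2356) = 5.781
  Cl⁻ term: 0.0175·607.2^0.57·exp(0.008·91+0.085·3.8) = 1.932
  sum: 5.781 + 1.932 → r_corr = 7.713 μm/a
Convert to mass loss: 7.713 μm/a × 7.14 g/cm³ = 55.07 g·m⁻²·a⁻¹

r_corr = 55.1 g·m⁻²·a⁻¹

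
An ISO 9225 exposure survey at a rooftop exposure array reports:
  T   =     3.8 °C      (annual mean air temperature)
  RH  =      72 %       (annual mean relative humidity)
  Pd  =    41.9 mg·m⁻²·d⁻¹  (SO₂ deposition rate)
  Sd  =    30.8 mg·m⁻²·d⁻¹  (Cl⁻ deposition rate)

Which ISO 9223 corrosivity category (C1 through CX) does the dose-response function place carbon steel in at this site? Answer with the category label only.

carbon steel: f(T) = +0.150·(T−10) [T≤10 °C] = -0.9300
  SO₂ term: 1.77·41.9^0.52·exp(0.02·72-0.9300) = 20.56
  Sd branch = 0.102·Sd^0.62·e^(0.033·RH+0.04·T) = 10.7 μm/a
  sum: 20.56 + 10.7 → r_corr = 31.26 μm/a
ISO 9223 Table 2 (carbon steel): 25 < 31.3 ≤ 50 μm/a ⇒ C3

C3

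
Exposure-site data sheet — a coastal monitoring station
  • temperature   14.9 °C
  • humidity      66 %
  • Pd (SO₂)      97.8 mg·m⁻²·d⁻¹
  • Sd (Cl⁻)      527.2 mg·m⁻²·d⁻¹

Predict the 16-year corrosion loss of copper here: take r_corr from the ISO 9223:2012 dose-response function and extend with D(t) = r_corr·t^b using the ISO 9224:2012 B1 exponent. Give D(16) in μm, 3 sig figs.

D(16) = 11.6 μm

copper: temperature factor f = -0.080·(4.9) = -0.3920
  sulphur-dioxide contribution → 0.579 μm/a
  chloride contribution → 1.243 μm/a
  total first-year rate 1.822 μm/a
Long-term exponent b (ISO 9224 Table 2, B1) = 0.667
  D(16) = 1.822 × 16^0.667 = 1.822 × 6.355 = 11.58 μm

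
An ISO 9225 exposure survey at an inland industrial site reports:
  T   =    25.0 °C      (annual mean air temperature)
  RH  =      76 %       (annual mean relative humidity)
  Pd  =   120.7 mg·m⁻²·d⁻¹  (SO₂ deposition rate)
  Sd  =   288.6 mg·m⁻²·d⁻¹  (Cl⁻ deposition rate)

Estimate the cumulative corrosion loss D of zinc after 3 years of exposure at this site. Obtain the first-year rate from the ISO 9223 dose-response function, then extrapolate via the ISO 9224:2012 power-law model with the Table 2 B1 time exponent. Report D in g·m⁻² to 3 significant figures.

zinc: f(T) = -0.071·(T−10) [T>10 °C] = -1.0650
  Pd branch = 0.0129·Pd^0.44·e^(0.046·RH+f) = 1.209 μm/a
  Sd branch = 0.0175·Sd^0.57·e^(0.008·RH+0.085·T) = 6.797 μm/a
  r_corr = 1.209 + 6.797 = 8.006 μm/a
Long-term exponent b (ISO 9224 Table 2, B1) = 0.813
  D(3) = 8.006 × 3^0.813 = 8.006 × 2.443 = 19.56 μm
  Mass loss = 19.56 μm × 7.14 g/cm³ = 139.6 g·m⁻²

D(3) = 140 g·m⁻²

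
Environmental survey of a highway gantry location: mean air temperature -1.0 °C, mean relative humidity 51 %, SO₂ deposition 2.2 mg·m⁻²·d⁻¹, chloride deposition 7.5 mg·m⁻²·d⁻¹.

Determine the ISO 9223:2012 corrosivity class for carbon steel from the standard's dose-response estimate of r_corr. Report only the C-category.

carbon steel: temperature factor f = +0.150·(-11.0) = -1.6500
  Pd branch = 1.77·Pd^0.52·e^(0.02·RH+f) = 1.42 μm/a
  Cl⁻ term: 0.102·7.5^0.62·exp(0.033·51+0.04·-1.0) = 1.839
  sum: 1.42 + 1.839 → r_corr = 3.26 μm/a
3.26 μm/a falls in (1.3, 25] for carbon steel → category C2

C2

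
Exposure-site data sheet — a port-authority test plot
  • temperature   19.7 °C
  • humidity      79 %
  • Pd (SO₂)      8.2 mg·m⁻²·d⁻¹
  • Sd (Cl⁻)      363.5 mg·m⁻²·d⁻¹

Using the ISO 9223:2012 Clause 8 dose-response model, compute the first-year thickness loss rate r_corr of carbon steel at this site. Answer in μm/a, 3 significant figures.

r_corr = 133 μm/a

carbon steel: temperature factor f = -0.054·(9.7) = -0.5238
  sulphur-dioxide contribution → 15.2 μm/a
  chloride contribution → 117.6 μm/a
  ⇒ r_corr(carbon steel) = 132.8 μm/a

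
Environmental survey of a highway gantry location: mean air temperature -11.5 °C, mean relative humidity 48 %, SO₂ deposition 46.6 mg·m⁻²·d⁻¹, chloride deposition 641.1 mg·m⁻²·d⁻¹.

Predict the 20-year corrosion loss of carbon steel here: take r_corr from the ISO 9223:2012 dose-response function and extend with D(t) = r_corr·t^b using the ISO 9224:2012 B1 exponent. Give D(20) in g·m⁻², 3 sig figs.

carbon steel: temperature factor f = +0.150·(-21.5) = -3.2250
  SO₂ term: 1.77·46.6^0.52·exp(0.02·48-3.2250) = 1.355
  Sd branch = 0.102·Sd^0.62·e^(0.033·RH+0.04·T) = 17.26 μm/a
  r_corr = 1.355 + 17.26 = 18.61 μm/a
ISO 9224: D(t) = r_corr · t^b with b = 0.523 (carbon steel, B1)
  D(20) = 18.61 × 20^0.523 = 18.61 × 4.791 = 89.19 μm
  Mass loss = 89.19 μm × 7.85 g/cm³ = 700.1 g·m⁻²

D(20) = 700 g·m⁻²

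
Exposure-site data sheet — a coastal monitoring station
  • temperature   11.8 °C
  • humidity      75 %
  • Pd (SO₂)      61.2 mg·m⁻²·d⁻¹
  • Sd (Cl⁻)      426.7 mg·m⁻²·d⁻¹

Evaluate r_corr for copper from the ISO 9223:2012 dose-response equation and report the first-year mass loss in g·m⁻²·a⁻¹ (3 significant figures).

copper: T>10 °C ⇒ hinge -0.080·(11.8−10) = -0.1440
  sulphur-dioxide contribution → 1.117 μm/a
  chloride contribution → 1.395 μm/a
  ⇒ r_corr(copper) = 2.512 μm/a
Convert to mass loss: 2.512 μm/a × 8.96 g/cm³ = 22.51 g·m⁻²·a⁻¹

r_corr = 22.5 g·m⁻²·a⁻¹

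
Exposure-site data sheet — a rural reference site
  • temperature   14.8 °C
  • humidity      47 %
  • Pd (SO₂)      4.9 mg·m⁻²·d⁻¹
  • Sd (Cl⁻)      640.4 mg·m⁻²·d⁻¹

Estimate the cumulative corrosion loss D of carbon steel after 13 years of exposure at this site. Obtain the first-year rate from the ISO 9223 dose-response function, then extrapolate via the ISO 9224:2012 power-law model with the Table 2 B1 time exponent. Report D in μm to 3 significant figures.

D(13) = 213 μm

carbon steel: f(T) = -0.054·(T−10) [T>10 °C] = -0.2592
  Pd branch = 1.77·Pd^0.52·e^(0.02·RH+f) = 7.99 μm/a
  Cl⁻ term: 0.102·640.4^0.62·exp(0.033·47+0.04·14.8) = 47.79
  r_corr = 7.99 + 47.79 = 55.78 μm/a
Power-law: D(13) = r_corr · 13^0.523
  D(13) = 55.78 × 13^0.523 = 55.78 × 3.825 = 213.3 μm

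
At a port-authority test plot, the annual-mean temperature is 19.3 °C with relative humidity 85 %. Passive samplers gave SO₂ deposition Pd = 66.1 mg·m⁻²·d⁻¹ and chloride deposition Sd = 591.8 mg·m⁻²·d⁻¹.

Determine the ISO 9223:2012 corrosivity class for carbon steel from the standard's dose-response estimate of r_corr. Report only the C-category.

CX

carbon steel: T>10 °C ⇒ hinge -0.054·(19.3−10) = -0.5022
  SO₂ term: 1.77·66.1^0.52·exp(0.02·85-0.5022) = 51.84
  Sd branch = 0.102·Sd^0.62·e^(0.033·RH+0.04·T) = 190.9 μm/a
  r_corr = 51.84 + 190.9 = 242.7 μm/a
Category bounds: 200…700 μm/a bracket r_corr ⇒ CX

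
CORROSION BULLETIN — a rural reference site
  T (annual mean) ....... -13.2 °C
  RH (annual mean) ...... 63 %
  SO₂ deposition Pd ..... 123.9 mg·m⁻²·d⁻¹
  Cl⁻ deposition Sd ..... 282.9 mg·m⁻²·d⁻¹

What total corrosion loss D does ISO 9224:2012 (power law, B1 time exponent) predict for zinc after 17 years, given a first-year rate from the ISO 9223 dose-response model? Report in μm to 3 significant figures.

zinc: T≤10 °C ⇒ hinge +0.038·(-13.2−10) = -0.8816
  sulphur-dioxide contribution → 0.8077 μm/a
  chloride contribution → 0.2355 μm/a
  total first-year rate 1.043 μm/a
Power-law: D(17) = r_corr · 17^0.813
  D(17) = 1.043 × 17^0.813 = 1.043 × 10.01 = 10.44 μm

D(17) = 10.4 μm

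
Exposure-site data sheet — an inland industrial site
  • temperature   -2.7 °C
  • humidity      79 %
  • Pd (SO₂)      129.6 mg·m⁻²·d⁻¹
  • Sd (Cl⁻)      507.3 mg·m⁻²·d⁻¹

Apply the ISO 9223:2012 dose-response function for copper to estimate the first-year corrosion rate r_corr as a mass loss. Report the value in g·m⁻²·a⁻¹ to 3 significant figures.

copper: T≤10 °C ⇒ hinge +0.126·(-2.7−10) = -1.6002
  Pd branch = 0.0053·Pd^0.26·e^(0.059·RH+f) = 0.4007 μm/a
  Cl⁻ term: 0.01025·507.3^0.27·exp(0.036·79+0.049·-2.7) = 0.8295
  r_corr = 0.4007 + 0.8295 = 1.23 μm/a
Convert to mass loss: 1.23 μm/a × 8.96 g/cm³ = 11.02 g·m⁻²·a⁻¹

r_corr = 11.0 g·m⁻²·a⁻¹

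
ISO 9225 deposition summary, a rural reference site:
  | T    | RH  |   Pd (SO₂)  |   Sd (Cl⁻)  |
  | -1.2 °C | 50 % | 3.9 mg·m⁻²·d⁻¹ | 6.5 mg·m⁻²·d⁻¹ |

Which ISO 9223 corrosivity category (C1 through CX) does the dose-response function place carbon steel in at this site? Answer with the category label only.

C2

carbon steel: temperature factor f = +0.150·(-11.2) = -1.6800
  Pd branch = 1.77·Pd^0.52·e^(0.02·RH+f) = 1.82 μm/a
  Sd branch = 0.102·Sd^0.62·e^(0.033·RH+0.04·T) = 1.616 μm/a
  sum: 1.82 + 1.616 → r_corr = 3.435 μm/a
3.44 μm/a falls in (1.3, 25] for carbon steel → category C2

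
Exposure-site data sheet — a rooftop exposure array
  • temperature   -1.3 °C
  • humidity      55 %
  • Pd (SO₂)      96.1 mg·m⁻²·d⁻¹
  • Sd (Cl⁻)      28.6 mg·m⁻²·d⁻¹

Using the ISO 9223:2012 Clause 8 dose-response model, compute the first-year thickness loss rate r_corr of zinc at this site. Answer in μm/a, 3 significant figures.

r_corr = 0.950 μm/a

zinc: T≤10 °C ⇒ hinge +0.038·(-1.3−10) = -0.4294
  sulphur-dioxide contribution → 0.7857 μm/a
  chloride contribution → 0.1645 μm/a
  total first-year rate 0.9503 μm/a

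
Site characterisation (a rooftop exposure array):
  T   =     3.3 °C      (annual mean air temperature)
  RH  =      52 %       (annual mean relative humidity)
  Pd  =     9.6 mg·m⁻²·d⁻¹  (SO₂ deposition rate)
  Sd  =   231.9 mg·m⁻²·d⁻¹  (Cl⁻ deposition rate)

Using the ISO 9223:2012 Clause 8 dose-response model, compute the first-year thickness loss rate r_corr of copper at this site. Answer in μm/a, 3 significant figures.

copper: temperature factor f = +0.126·(-6.7) = -0.8442
  sulphur-dioxide contribution → 0.0882 μm/a
  chloride contribution → 0.3409 μm/a
  ⇒ r_corr(copper) = 0.4291 μm/a

r_corr = 0.429 μm/a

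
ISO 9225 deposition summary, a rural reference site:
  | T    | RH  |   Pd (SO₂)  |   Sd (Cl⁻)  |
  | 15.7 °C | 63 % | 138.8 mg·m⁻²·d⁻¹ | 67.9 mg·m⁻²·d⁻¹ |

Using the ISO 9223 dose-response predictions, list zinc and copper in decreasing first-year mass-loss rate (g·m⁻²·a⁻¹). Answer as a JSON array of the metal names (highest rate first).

["zinc", "copper"]

zinc: temperature factor f = -0.071·(5.7) = -0.4047
  sulphur-dioxide contribution → 1.368 μm/a
  chloride contribution → 1.218 μm/a
  ⇒ r_corr(zinc) = 2.586 μm/a
  mass loss = 2.586 μm/a × 7.14 g/cm³ = 18.46 g·m⁻²·a⁻¹
copper: temperature factor f = -0.080·(5.7) = -0.4560
  sulphur-dioxide contribution → 0.4983 μm/a
  chloride contribution → 0.6674 μm/a
  ⇒ r_corr(copper) = 1.166 μm/a
  mass loss = 1.166 μm/a × 8.96 g/cm³ = 10.45 g·m⁻²·a⁻¹
Ordering by g·m⁻²·a⁻¹: zinc (18.5) > copper (10.4)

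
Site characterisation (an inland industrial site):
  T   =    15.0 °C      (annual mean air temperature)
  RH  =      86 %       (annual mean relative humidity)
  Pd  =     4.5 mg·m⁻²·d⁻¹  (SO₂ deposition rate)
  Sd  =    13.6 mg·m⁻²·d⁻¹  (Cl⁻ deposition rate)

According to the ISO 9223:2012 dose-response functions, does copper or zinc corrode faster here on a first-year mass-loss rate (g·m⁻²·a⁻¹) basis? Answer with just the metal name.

copper

copper: f(T) = -0.080·(T−10) [T>10 °C] = -0.4000
  SO₂ term: 0.0053·4.5^0.26·exp(0.059·86-0.4000) = 0.8395
  Cl⁻ term: 0.01025·13.6^0.27·exp(0.036·86+0.049·15.0) = 0.9562
  r_corr = 0.8395 + 0.9562 = 1.796 μm/a
  mass loss = 1.796 μm/a × 8.96 g/cm³ = 16.09 g·m⁻²·a⁻¹
zinc: T>10 °C ⇒ hinge -0.071·(15.0−10) = -0.3550
  SO₂ term: 0.0129·4.5^0.44·exp(0.046·86-0.3550) = 0.916
  Cl⁻ term: 0.0175·13.6^0.57·exp(0.008·86+0.085·15.0) = 0.5517
  r_corr = 0.916 + 0.5517 = 1.468 μm/a
  mass loss = 1.468 μm/a × 7.14 g/cm³ = 10.48 g·m⁻²·a⁻¹
Ordering by g·m⁻²·a⁻¹: copper (16.1) > zinc (10.5)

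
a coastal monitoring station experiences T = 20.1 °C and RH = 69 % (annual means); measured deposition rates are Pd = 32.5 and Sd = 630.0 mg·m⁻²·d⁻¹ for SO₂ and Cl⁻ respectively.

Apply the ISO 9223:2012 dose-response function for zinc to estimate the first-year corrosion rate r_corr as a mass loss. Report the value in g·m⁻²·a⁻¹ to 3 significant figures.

zinc: f(T) = -0.071·(T−10) [T>10 °C] = -0.7171
  sulphur-dioxide contribution → 0.6964 μm/a
  chloride contribution → 6.613 μm/a
  total first-year rate 7.309 μm/a
Convert to mass loss: 7.309 μm/a × 7.14 g/cm³ = 52.19 g·m⁻²·a⁻¹

r_corr = 52.2 g·m⁻²·a⁻¹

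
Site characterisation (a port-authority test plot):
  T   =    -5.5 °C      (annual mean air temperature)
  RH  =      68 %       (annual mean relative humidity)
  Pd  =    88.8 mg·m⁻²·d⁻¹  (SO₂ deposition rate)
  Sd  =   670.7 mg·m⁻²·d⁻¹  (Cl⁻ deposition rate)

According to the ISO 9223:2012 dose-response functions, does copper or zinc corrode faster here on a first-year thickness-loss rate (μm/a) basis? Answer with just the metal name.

copper: f(T) = +0.126·(T−10) [T≤10 °C] = -1.9530
  SO₂ term: 0.0053·88.8^0.26·exp(0.059·68-1.9530) = 0.1334
  Cl⁻ term: 0.01025·670.7^0.27·exp(0.036·68+0.049·-5.5) = 0.5248
  sum: 0.1334 + 0.5248 → r_corr = 0.6582 μm/a
zinc: temperature factor f = +0.038·(-15.5) = -0.5890
  Pd branch = 0.0129·Pd^0.44·e^(0.046·RH+f) = 1.176 μm/a
  Cl⁻ term: 0.0175·670.7^0.57·exp(0.008·68+0.085·-5.5) = 0.7716
  sum: 1.176 + 0.7716 → r_corr = 1.948 μm/a
Ordering by μm/a: zinc (1.95) > copper (0.658)

zinc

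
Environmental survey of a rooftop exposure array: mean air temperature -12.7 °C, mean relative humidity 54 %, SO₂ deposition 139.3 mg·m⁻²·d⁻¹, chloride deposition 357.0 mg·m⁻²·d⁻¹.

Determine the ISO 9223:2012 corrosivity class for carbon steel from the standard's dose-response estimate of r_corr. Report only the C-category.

carbon steel: temperature factor f = +0.150·(-22.7) = -3.4050
  SO₂ term: 1.77·139.3^0.52·exp(0.02·54-3.4050) = 2.255
  Cl⁻ term: 0.102·357.0^0.62·exp(0.033·54+0.04·-12.7) = 13.95
  sum: 2.255 + 13.95 → r_corr = 16.2 μm/a
16.2 μm/a falls in (1.3, 25] for carbon steel → category C2

C2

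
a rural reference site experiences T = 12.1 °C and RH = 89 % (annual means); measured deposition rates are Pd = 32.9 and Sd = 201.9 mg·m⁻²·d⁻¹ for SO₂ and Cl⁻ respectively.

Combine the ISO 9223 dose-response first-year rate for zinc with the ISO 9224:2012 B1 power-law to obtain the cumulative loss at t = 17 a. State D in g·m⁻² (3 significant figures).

zinc: f(T) = -0.071·(T−10) [T>10 °C] = -0.1491
  SO₂ term: 0.0129·32.9^0.44·exp(0.046·89-0.1491) = 3.1
  Cl⁻ term: 0.0175·201.9^0.57·exp(0.008·89+0.085·12.1) = 2.055
  r_corr = 3.1 + 2.055 = 5.156 μm/a
ISO 9224: D(t) = r_corr · t^b with b = 0.813 (zinc, B1)
  D(17) = 5.156 × 17^0.813 = 5.156 × 10.01 = 51.6 μm
  Mass loss = 51.6 μm × 7.14 g/cm³ = 368.4 g·m⁻²

D(17) = 368 g·m⁻²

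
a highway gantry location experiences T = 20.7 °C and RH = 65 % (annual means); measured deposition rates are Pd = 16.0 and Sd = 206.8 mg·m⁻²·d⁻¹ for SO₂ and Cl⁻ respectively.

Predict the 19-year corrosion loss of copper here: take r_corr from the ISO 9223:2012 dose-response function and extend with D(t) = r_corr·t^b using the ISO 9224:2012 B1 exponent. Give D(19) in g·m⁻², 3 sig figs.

copper: temperature factor f = -0.080·(10.7) = -0.8560
  Pd branch = 0.0053·Pd^0.26·e^(0.059·RH+f) = 0.2143 μm/a
  Cl⁻ term: 0.01025·206.8^0.27·exp(0.036·65+0.049·20.7) = 1.238
  sum: 0.2143 + 1.238 → r_corr = 1.452 μm/a
Long-term exponent b (ISO 9224 Table 2, B1) = 0.667
  D(19) = 1.452 × 19^0.667 = 1.452 × 7.127 = 10.35 μm
  Mass loss = 10.35 μm × 8.96 g/cm³ = 92.74 g·m⁻²

D(19) = 92.7 g·m⁻²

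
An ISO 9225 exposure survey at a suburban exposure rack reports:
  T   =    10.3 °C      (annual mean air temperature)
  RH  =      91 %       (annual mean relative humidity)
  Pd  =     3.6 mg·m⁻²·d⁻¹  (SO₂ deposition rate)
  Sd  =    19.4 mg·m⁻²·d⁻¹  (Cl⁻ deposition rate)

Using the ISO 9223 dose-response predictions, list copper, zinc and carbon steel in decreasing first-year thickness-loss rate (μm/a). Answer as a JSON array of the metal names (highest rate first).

copper: temperature factor f = -0.080·(0.3) = -0.0240
  sulphur-dioxide contribution → 1.55 μm/a
  chloride contribution → 1.001 μm/a
  ⇒ r_corr(copper) = 2.55 μm/a
zinc: f(T) = -0.071·(T−10) [T>10 °C] = -0.0213
  sulphur-dioxide contribution → 1.459 μm/a
  chloride contribution → 0.4715 μm/a
  total first-year rate 1.931 μm/a
carbon steel: temperature factor f = -0.054·(0.3) = -0.0162
  sulphur-dioxide contribution → 20.92 μm/a
  chloride contribution → 19.51 μm/a
  ⇒ r_corr(carbon steel) = 40.43 μm/a
Ordering by μm/a: carbon steel (40.4) > copper (2.55) > zinc (1.93)

["carbon steel", "copper", "zinc"]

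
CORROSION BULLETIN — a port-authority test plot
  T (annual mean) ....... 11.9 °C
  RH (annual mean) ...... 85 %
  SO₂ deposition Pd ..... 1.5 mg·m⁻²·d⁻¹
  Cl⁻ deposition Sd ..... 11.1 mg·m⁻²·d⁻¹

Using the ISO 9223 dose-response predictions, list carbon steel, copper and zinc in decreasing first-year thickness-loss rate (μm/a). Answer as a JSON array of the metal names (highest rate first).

carbon steel: T>10 °C ⇒ hinge -0.054·(11.9−10) = -0.1026
  SO₂ term: 1.77·1.5^0.52·exp(0.02·85-0.1026) = 10.8
  Sd branch = 0.102·Sd^0.62·e^(0.033·RH+0.04·T) = 12.07 μm/a
  sum: 10.8 + 12.07 → r_corr = 22.86 μm/a
copper: temperature factor f = -0.080·(1.9) = -0.1520
  SO₂ term: 0.0053·1.5^0.26·exp(0.059·85-0.1520) = 0.7621
  Cl⁻ term: 0.01025·11.1^0.27·exp(0.036·85+0.049·11.9) = 0.7501
  r_corr = 0.7621 + 0.7501 = 1.512 μm/a
zinc: f(T) = -0.071·(T−10) [T>10 °C] = -0.1349
  Pd branch = 0.0129·Pd^0.44·e^(0.046·RH+f) = 0.6723 μm/a
  Sd branch = 0.0175·Sd^0.57·e^(0.008·RH+0.085·T) = 0.3745 μm/a
  r_corr = 0.6723 + 0.3745 = 1.047 μm/a
Ordering by μm/a: carbon steel (22.9) > copper (1.51) > zinc (1.05)

["carbon steel", "copper", "zinc"]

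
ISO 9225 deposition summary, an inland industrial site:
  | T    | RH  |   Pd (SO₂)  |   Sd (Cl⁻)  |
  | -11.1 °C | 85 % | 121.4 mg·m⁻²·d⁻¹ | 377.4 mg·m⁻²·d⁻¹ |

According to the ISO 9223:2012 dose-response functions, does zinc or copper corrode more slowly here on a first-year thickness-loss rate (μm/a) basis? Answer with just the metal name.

zinc: T≤10 °C ⇒ hinge +0.038·(-11.1−10) = -0.8018
  Pd branch = 0.0129·Pd^0.44·e^(0.046·RH+f) = 2.385 μm/a
  Cl⁻ term: 0.0175·377.4^0.57·exp(0.008·85+0.085·-11.1) = 0.3957
  sum: 2.385 + 0.3957 → r_corr = 2.781 μm/a
copper: f(T) = +0.126·(T−10) [T≤10 °C] = -2.6586
  SO₂ term: 0.0053·121.4^0.26·exp(0.059·85-2.6586) = 0.1948
  Cl⁻ term: 0.01025·377.4^0.27·exp(0.036·85+0.049·-11.1) = 0.6298
  sum: 0.1948 + 0.6298 → r_corr = 0.8246 μm/a
Ordering by μm/a: zinc (2.78) > copper (0.825)

copper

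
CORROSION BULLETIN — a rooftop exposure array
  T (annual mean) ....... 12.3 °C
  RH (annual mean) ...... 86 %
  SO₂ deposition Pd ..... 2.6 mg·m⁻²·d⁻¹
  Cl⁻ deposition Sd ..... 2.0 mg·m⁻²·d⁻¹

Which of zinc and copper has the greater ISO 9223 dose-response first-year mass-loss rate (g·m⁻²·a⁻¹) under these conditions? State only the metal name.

zinc: T>10 °C ⇒ hinge -0.071·(12.3−10) = -0.1633
  SO₂ term: 0.0129·2.6^0.44·exp(0.046·86-0.1633) = 0.8716
  Cl⁻ term: 0.0175·2.0^0.57·exp(0.008·86+0.085·12.3) = 0.1471
  r_corr = 0.8716 + 0.1471 = 1.019 μm/a
  mass loss = 1.019 μm/a × 7.14 g/cm³ = 7.273 g·m⁻²·a⁻¹
copper: T>10 °C ⇒ hinge -0.080·(12.3−10) = -0.1840
  SO₂ term: 0.0053·2.6^0.26·exp(0.059·86-0.1840) = 0.9034
  Cl⁻ term: 0.01025·2.0^0.27·exp(0.036·86+0.049·12.3) = 0.4993
  r_corr = 0.9034 + 0.4993 = 1.403 μm/a
  mass loss = 1.403 μm/a × 8.96 g/cm³ = 12.57 g·m⁻²·a⁻¹
Ordering by g·m⁻²·a⁻¹: copper (12.6) > zinc (7.27)

copper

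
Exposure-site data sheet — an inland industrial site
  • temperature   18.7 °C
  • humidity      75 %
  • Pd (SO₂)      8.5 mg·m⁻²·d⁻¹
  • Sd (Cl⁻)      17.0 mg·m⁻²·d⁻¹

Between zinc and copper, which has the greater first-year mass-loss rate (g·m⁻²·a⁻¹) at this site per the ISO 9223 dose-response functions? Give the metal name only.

zinc: f(T) = -0.071·(T−10) [T>10 °C] = -0.6177
  sulphur-dioxide contribution → 0.5618 μm/a
  chloride contribution → 0.7857 μm/a
  total first-year rate 1.348 μm/a
  mass loss = 1.348 μm/a × 7.14 g/cm³ = 9.622 g·m⁻²·a⁻¹
copper: T>10 °C ⇒ hinge -0.080·(18.7−10) = -0.6960
  sulphur-dioxide contribution → 0.385 μm/a
  chloride contribution → 0.8194 μm/a
  total first-year rate 1.204 μm/a
  mass loss = 1.204 μm/a × 8.96 g/cm³ = 10.79 g·m⁻²·a⁻¹
Ordering by g·m⁻²·a⁻¹: copper (10.8) > zinc (9.62)

copper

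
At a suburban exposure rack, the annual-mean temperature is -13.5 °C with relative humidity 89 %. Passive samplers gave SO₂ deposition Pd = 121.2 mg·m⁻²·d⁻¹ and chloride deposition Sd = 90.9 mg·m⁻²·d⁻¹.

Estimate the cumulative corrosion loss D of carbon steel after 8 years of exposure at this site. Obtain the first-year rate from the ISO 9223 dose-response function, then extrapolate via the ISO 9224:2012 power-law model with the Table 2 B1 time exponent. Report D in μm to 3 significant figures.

D(8) = 65.6 μm

carbon steel: temperature factor f = +0.150·(-23.5) = -3.5250
  Pd branch = 1.77·Pd^0.52·e^(0.02·RH+f) = 3.746 μm/a
  Sd branch = 0.102·Sd^0.62·e^(0.033·RH+0.04·T) = 18.36 μm/a
  r_corr = 3.746 + 18.36 = 22.11 μm/a
Long-term exponent b (ISO 9224 Table 2, B1) = 0.523
  D(8) = 22.11 × 8^0.523 = 22.11 × 2.967 = 65.59 μm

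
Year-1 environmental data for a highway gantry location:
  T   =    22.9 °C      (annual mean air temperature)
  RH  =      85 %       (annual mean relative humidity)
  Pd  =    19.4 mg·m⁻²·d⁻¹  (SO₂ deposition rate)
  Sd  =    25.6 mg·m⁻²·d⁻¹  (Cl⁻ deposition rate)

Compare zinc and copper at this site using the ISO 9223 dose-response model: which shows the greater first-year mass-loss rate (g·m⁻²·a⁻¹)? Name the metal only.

copper

zinc: f(T) = -0.071·(T−10) [T>10 °C] = -0.9159
  sulphur-dioxide contribution → 0.9496 μm/a
  chloride contribution → 1.536 μm/a
  total first-year rate 2.486 μm/a
  mass loss = 2.486 μm/a × 7.14 g/cm³ = 17.75 g·m⁻²·a⁻¹
copper: T>10 °C ⇒ hinge -0.080·(22.9−10) = -1.0320
  sulphur-dioxide contribution → 0.615 μm/a
  chloride contribution → 1.611 μm/a
  ⇒ r_corr(copper) = 2.226 μm/a
  mass loss = 2.226 μm/a × 8.96 g/cm³ = 19.95 g·m⁻²·a⁻¹
Ordering by g·m⁻²·a⁻¹: copper (19.9) > zinc (17.7)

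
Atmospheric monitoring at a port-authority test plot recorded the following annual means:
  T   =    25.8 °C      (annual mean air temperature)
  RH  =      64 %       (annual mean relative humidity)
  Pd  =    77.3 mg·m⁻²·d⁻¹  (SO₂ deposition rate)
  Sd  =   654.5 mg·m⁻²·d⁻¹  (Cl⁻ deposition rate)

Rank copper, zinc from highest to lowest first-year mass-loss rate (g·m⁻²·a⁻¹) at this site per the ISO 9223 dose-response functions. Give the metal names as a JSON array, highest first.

copper: f(T) = -0.080·(T−10) [T>10 °C] = -1.2640
  Pd branch = 0.0053·Pd^0.26·e^(0.059·RH+f) = 0.2024 μm/a
  Cl⁻ term: 0.01025·654.5^0.27·exp(0.036·64+0.049·25.8) = 2.093
  r_corr = 0.2024 + 2.093 = 2.295 μm/a
  mass loss = 2.295 μm/a × 8.96 g/cm³ = 20.56 g·m⁻²·a⁻¹
zinc: f(T) = -0.071·(T−10) [T>10 °C] = -1.1218
  SO₂ term: 0.0129·77.3^0.44·exp(0.046·64-1.1218) = 0.5405
  Cl⁻ term: 0.0175·654.5^0.57·exp(0.008·64+0.085·25.8) = 10.54
  r_corr = 0.5405 + 10.54 = 11.08 μm/a
  mass loss = 11.08 μm/a × 7.14 g/cm³ = 79.12 g·m⁻²·a⁻¹
Ordering by g·m⁻²·a⁻¹: zinc (79.1) > copper (20.6)

["zinc", "copper"]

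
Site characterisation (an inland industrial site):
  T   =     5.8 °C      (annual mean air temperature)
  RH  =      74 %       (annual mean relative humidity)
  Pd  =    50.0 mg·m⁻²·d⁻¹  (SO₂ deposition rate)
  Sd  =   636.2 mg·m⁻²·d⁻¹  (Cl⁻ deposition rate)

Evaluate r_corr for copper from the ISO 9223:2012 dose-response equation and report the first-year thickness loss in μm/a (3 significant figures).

r_corr = 1.80 μm/a

copper: f(T) = +0.126·(T−10) [T≤10 °C] = -0.5292
  SO₂ term: 0.0053·50.0^0.26·exp(0.059·74-0.5292) = 0.6797
  Cl⁻ term: 0.01025·636.2^0.27·exp(0.036·74+0.049·5.8) = 1.117
  r_corr = 0.6797 + 1.117 = 1.797 μm/a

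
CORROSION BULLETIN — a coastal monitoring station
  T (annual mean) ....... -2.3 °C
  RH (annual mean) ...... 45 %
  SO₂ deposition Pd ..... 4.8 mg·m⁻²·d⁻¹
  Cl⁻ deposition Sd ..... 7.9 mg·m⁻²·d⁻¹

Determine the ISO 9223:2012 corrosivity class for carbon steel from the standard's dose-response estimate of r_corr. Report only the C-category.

C2

carbon steel: T≤10 °C ⇒ hinge +0.150·(-2.3−10) = -1.8450
  SO₂ term: 1.77·4.8^0.52·exp(0.02·45-1.8450) = 1.555
  Sd branch = 0.102·Sd^0.62·e^(0.033·RH+0.04·T) = 1.479 μm/a
  sum: 1.555 + 1.479 → r_corr = 3.035 μm/a
3.03 μm/a falls in (1.3, 25] for carbon steel → category C2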